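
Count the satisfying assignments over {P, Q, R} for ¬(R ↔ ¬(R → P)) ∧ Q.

1

Initial set: {T (¬(R ↔ ¬(R → P)) ∧ Q)}.
T (¬(R ↔ ¬(R → P)) ∧ Q): α-rule — add T ¬(R ↔ ¬(R → P)), T Q.
T ¬(R ↔ ¬(R → P)): β-rule — branch into T R, F ¬(R → P)  //  F R, T ¬(R → P).
  branch 1 (add T R, F ¬(R → P)):
    F ¬(R → P): β-rule — branch into F R  //  T P.
      branch 1.1 (add F R):
        × closes — contains both R and ¬R.
      branch 1.2 (add T P):
        ○ open, literals {P=true, Q=true, R=true}.
  branch 2 (add F R, T ¬(R → P)):
    T ¬(R → P): α-rule — add T R, F P.
    × closes — contains both R and ¬R.
2 branches closed, 1 open.
Each open branch fixes some atoms; the unmentioned ones are free. Counting distinct full assignments: branch {P=true, Q=true, R=true} (none free) contributes 1 new. Total: 1.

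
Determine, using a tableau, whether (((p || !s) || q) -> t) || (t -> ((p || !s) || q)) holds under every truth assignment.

Assume the negation and expand:
Initial set: {!((((p || !s) || q) -> t) || (t -> ((p || !s) || q)))}.
!((((p || !s) || q) -> t) || (t -> ((p || !s) || q))): α-rule — add !(((p || !s) || q) -> t), !(t -> ((p || !s) || q)).
!(((p || !s) || q) -> t): α-rule — add ((p || !s) || q), !t.
!(t -> ((p || !s) || q)): α-rule — add t, !((p || !s) || q).
× closes — contains both t and !t.
All 1 branch closes.
Every branch closed, so the negation is unsatisfiable and the formula is valid.

Valid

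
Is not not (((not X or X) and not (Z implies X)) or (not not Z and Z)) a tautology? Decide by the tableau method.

Assume the negation and expand:
Initial set: {not not not (((not X or X) and not (Z implies X)) or (not not Z and Z))}.
not not not (((not X or X) and not (Z implies X)) or (not not Z and Z)): drop double negation, giving not (((not X or X) and not (Z implies X)) or (not not Z and Z)).
not (((not X or X) and not (Z implies X)) or (not not Z and Z)): α-rule — add not ((not X or X) and not (Z implies X)), not (not not Z and Z).
not ((not X or X) and not (Z implies X)): β-rule — branch into not (not X or X)  //  not not (Z implies X).
  branch 1 (add not (not X or X)):
    not (not X or X): α-rule — add not not X, not X.
    × closes — contains both X and not X.
  branch 2 (add not not (Z implies X)):
    not (not not Z and Z): β-rule — branch into not not not Z  //  not Z.
      branch 2.1 (add not not not Z):
        not not not Z: drop double negation, giving not Z.
        not not (Z implies X): β-rule — branch into not Z  //  X.
          branch 2.1.1 (add not Z):
            ○ open, literals {Z=F}.
          branch 2.1.2 (add X):
            ○ open, literals {X=T, Z=F}.
      branch 2.2 (add not Z):
        not not (Z implies X): β-rule — branch into not Z  //  X.
          branch 2.2.1 (add not Z):
            ○ open, literals {Z=F}.
          branch 2.2.2 (add X):
            ○ open, literals {X=T, Z=F}.
1 branch closed, 4 open.
An open branch gives a countermodel: Z=F (unmentioned atoms arbitrary); under it the original formula is false.

Not valid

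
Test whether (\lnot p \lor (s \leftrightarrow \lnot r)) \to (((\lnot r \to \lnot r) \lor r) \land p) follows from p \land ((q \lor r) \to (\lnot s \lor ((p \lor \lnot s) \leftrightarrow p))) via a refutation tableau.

Yes

Initial set: {(p \land ((q \lor r) \to (\lnot s \lor ((p \lor \lnot s) \leftrightarrow p)))); \lnot ((\lnot p \lor (s \leftrightarrow \lnot r)) \to (((\lnot r \to \lnot r) \lor r) \land p))}.
(p \land ((q \lor r) \to (\lnot s \lor ((p \lor \lnot s) \leftrightarrow p)))): α-rule — add p, ((q \lor r) \to (\lnot s \lor ((p \lor \lnot s) \leftrightarrow p))).
\lnot ((\lnot p \lor (s \leftrightarrow \lnot r)) \to (((\lnot r \to \lnot r) \lor r) \land p)): α-rule — add (\lnot p \lor (s \leftrightarrow \lnot r)), \lnot (((\lnot r \to \lnot r) \lor r) \land p).
((q \lor r) \to (\lnot s \lor ((p \lor \lnot s) \leftrightarrow p))): β-rule — branch into \lnot (q \lor r)  //  (\lnot s \lor ((p \lor \lnot s) \leftrightarrow p)).
  branch 1 (add \lnot (q \lor r)):
    \lnot (q \lor r): α-rule — add \lnot q, \lnot r.
    (\lnot p \lor (s \leftrightarrow \lnot r)): β-rule — branch into \lnot p  //  (s \leftrightarrow \lnot r).
      branch 1.1 (add \lnot p):
        × closes — contains both p and \lnot p.
      branch 1.2 (add (s \leftrightarrow \lnot r)):
        \lnot (((\lnot r \to \lnot r) \lor r) \land p): β-rule — branch into \lnot ((\lnot r \to \lnot r) \lor r)  //  \lnot p.
          branch 1.2.1 (add \lnot ((\lnot r \to \lnot r) \lor r)):
            \lnot ((\lnot r \to \lnot r) \lor r): α-rule — add \lnot (\lnot r \to \lnot r), \lnot r.
            \lnot (\lnot r \to \lnot r): α-rule — add \lnot r, \lnot \lnot r.
            × closes — contains both r and \lnot r.
          branch 1.2.2 (add \lnot p):
            × closes — contains both p and \lnot p.
  branch 2 (add (\lnot s \lor ((p \lor \lnot s) \leftrightarrow p))):
    (\lnot p \lor (s \leftrightarrow \lnot r)): β-rule — branch into \lnot p  //  (s \leftrightarrow \lnot r).
      branch 2.1 (add \lnot p):
        × closes — contains both p and \lnot p.
      branch 2.2 (add (s \leftrightarrow \lnot r)):
        \lnot (((\lnot r \to \lnot r) \lor r) \land p): β-rule — branch into \lnot ((\lnot r \to \lnot r) \lor r)  //  \lnot p.
          branch 2.2.1 (add \lnot ((\lnot r \to \lnot r) \lor r)):
            \lnot ((\lnot r \to \lnot r) \lor r): α-rule — add \lnot (\lnot r \to \lnot r), \lnot r.
            \lnot (\lnot r \to \lnot r): α-rule — add \lnot r, \lnot \lnot r.
            × closes — contains both r and \lnot r.
          branch 2.2.2 (add \lnot p):
            × closes — contains both p and \lnot p.
All 6 branches close.
Every branch closed, so the premises entail the conclusion.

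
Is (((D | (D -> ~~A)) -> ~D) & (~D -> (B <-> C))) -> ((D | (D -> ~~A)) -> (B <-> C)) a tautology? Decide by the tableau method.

Assume the negation and expand:
Initial set: {~((((D | (D -> ~~A)) -> ~D) & (~D -> (B <-> C))) -> ((D | (D -> ~~A)) -> (B <-> C)))}.
~((((D | (D -> ~~A)) -> ~D) & (~D -> (B <-> C))) -> ((D | (D -> ~~A)) -> (B <-> C))): α-rule — add (((D | (D -> ~~A)) -> ~D) & (~D -> (B <-> C))), ~((D | (D -> ~~A)) -> (B <-> C)).
(((D | (D -> ~~A)) -> ~D) & (~D -> (B <-> C))): α-rule — add ((D | (D -> ~~A)) -> ~D), (~D -> (B <-> C)).
~((D | (D -> ~~A)) -> (B <-> C)): α-rule — add (D | (D -> ~~A)), ~(B <-> C).
((D | (D -> ~~A)) -> ~D): β-rule — branch into ~(D | (D -> ~~A))  //  ~D.
  branch 1 (add ~(D | (D -> ~~A))):
    ~(D | (D -> ~~A)): α-rule — add ~D, ~(D -> ~~A).
    ~(D -> ~~A): α-rule — add D, ~~~A.
    × closes — contains both D and ~D.
  branch 2 (add ~D):
    (~D -> (B <-> C)): β-rule — branch into ~~D  //  (B <-> C).
      branch 2.1 (add ~~D):
        × closes — contains both D and ~D.
      branch 2.2 (add (B <-> C)):
        (D | (D -> ~~A)): β-rule — branch into D  //  (D -> ~~A).
          branch 2.2.1 (add D):
            × closes — contains both D and ~D.
          branch 2.2.2 (add (D -> ~~A)):
            ~(B <-> C): β-rule — branch into B, ~C  //  ~B, C.
              branch 2.2.2.1 (add B, ~C):
                (B <-> C): β-rule — branch into B, C  //  ~B, ~C.
                  branch 2.2.2.1.1 (add B, C):
                    × closes — contains both C and ~C.
                  branch 2.2.2.1.2 (add ~B, ~C):
                    × closes — contains both B and ~B.
              branch 2.2.2.2 (add ~B, C):
                (B <-> C): β-rule — branch into B, C  //  ~B, ~C.
                  branch 2.2.2.2.1 (add B, C):
                    × closes — contains both B and ~B.
                  branch 2.2.2.2.2 (add ~B, ~C):
                    × closes — contains both C and ~C.
All 7 branches close.
Every branch closed, so the negation is unsatisfiable and the formula is valid.

Valid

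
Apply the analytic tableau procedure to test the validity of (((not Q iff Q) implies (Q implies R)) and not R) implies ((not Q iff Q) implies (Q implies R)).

Assume the negation and expand:
Initial set: {not ((((not Q iff Q) implies (Q implies R)) and not R) implies ((not Q iff Q) implies (Q implies R)))}.
not ((((not Q iff Q) implies (Q implies R)) and not R) implies ((not Q iff Q) implies (Q implies R))): α-rule — add (((not Q iff Q) implies (Q implies R)) and not R), not ((not Q iff Q) implies (Q implies R)).
(((not Q iff Q) implies (Q implies R)) and not R): α-rule — add ((not Q iff Q) implies (Q implies R)), not R.
not ((not Q iff Q) implies (Q implies R)): α-rule — add (not Q iff Q), not (Q implies R).
not (Q implies R): α-rule — add Q, not R.
((not Q iff Q) implies (Q implies R)): β-rule — branch into not (not Q iff Q)  //  (Q implies R).
  branch 1 (add not (not Q iff Q)):
    (not Q iff Q): β-rule — branch into not Q, Q  //  not not Q, not Q.
      branch 1.1 (add not Q, Q):
        × closes — contains both Q and not Q.
      branch 1.2 (add not not Q, not Q):
        × closes — contains both Q and not Q.
  branch 2 (add (Q implies R)):
    (not Q iff Q): β-rule — branch into not Q, Q  //  not not Q, not Q.
      branch 2.1 (add not Q, Q):
        × closes — contains both Q and not Q.
      branch 2.2 (add not not Q, not Q):
        × closes — contains both Q and not Q.
All 4 branches close.
Every branch closed, so the negation is unsatisfiable and the formula is valid.

Valid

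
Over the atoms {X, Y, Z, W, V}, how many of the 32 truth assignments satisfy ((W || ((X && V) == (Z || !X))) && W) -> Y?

Initial set: {T (((W || ((X && V) == (Z || !X))) && W) -> Y)}.
T (((W || ((X && V) == (Z || !X))) && W) -> Y): β-rule — branch into F ((W || ((X && V) == (Z || !X))) && W)  //  T Y.
  branch 1 (add F ((W || ((X && V) == (Z || !X))) && W)):
    F ((W || ((X && V) == (Z || !X))) && W): β-rule — branch into F (W || ((X && V) == (Z || !X)))  //  F W.
      branch 1.1 (add F (W || ((X && V) == (Z || !X)))):
        F (W || ((X && V) == (Z || !X))): α-rule — add F W, F ((X && V) == (Z || !X)).
        F ((X && V) == (Z || !X)): β-rule — branch into T (X && V), F (Z || !X)  //  F (X && V), T (Z || !X).
          branch 1.1.1 (add T (X && V), F (Z || !X)):
            T (X && V): α-rule — add T X, T V.
            F (Z || !X): α-rule — add F Z, F !X.
            ○ open, literals {V=T, W=F, X=T, Z=F}.
          branch 1.1.2 (add F (X && V), T (Z || !X)):
            F (X && V): β-rule — branch into F X  //  F V.
              branch 1.1.2.1 (add F X):
                T (Z || !X): β-rule — branch into T Z  //  T !X.
                  branch 1.1.2.1.1 (add T Z):
                    ○ open, literals {W=F, X=F, Z=T}.
                  branch 1.1.2.1.2 (add T !X):
                    ○ open, literals {W=F, X=F}.
              branch 1.1.2.2 (add F V):
                T (Z || !X): β-rule — branch into T Z  //  T !X.
                  branch 1.1.2.2.1 (add T Z):
                    ○ open, literals {V=F, W=F, Z=T}.
                  branch 1.1.2.2.2 (add T !X):
                    ○ open, literals {V=F, W=F, X=F}.
      branch 1.2 (add F W):
        ○ open, literals {W=F}.
  branch 2 (add T Y):
    ○ open, literals {Y=T}.
0 branches closed, 7 open.
Each open branch fixes some atoms; the unmentioned ones are free. Counting distinct full assignments: branch {V=T, W=F, X=T, Z=F} (Y) contributes 2 new; branch {W=F, X=F, Z=T} (Y, V) contributes 4 new; branch {W=F, X=F} (Y, Z, V) contributes 4 new; branch {V=F, W=F, Z=T} (X, Y) contributes 2 new; branch {V=F, W=F, X=F} (Y, Z) contributes 0 new; branch {W=F} (X, Y, Z, V) contributes 4 new; branch {Y=T} (X, Z, W, V) contributes 8 new. Total: 24.

24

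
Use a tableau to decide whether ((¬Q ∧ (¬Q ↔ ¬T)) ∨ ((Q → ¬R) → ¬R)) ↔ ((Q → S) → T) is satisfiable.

Satisfiable

Initial set: {(((¬Q ∧ (¬Q ↔ ¬T)) ∨ ((Q → ¬R) → ¬R)) ↔ ((Q → S) → T))}.
(((¬Q ∧ (¬Q ↔ ¬T)) ∨ ((Q → ¬R) → ¬R)) ↔ ((Q → S) → T)): β-rule — branch into ((¬Q ∧ (¬Q ↔ ¬T)) ∨ ((Q → ¬R) → ¬R)), ((Q → S) → T)  //  ¬((¬Q ∧ (¬Q ↔ ¬T)) ∨ ((Q → ¬R) → ¬R)), ¬((Q → S) → T).
  branch 1 (add ((¬Q ∧ (¬Q ↔ ¬T)) ∨ ((Q → ¬R) → ¬R)), ((Q → S) → T)):
    ((¬Q ∧ (¬Q ↔ ¬T)) ∨ ((Q → ¬R) → ¬R)): β-rule — branch into (¬Q ∧ (¬Q ↔ ¬T))  //  ((Q → ¬R) → ¬R).
      branch 1.1 (add (¬Q ∧ (¬Q ↔ ¬T))):
        (¬Q ∧ (¬Q ↔ ¬T)): α-rule — add ¬Q, (¬Q ↔ ¬T).
        ((Q → S) → T): β-rule — branch into ¬(Q → S)  //  T.
          branch 1.1.1 (add ¬(Q → S)):
            ¬(Q → S): α-rule — add Q, ¬S.
            × closes — contains both Q and ¬Q.
          branch 1.1.2 (add T):
            (¬Q ↔ ¬T): β-rule — branch into ¬Q, ¬T  //  ¬¬Q, ¬¬T.
              branch 1.1.2.1 (add ¬Q, ¬T):
                × closes — contains both T and ¬T.
              branch 1.1.2.2 (add ¬¬Q, ¬¬T):
                × closes — contains both Q and ¬Q.
      branch 1.2 (add ((Q → ¬R) → ¬R)):
        ((Q → S) → T): β-rule — branch into ¬(Q → S)  //  T.
          branch 1.2.1 (add ¬(Q → S)):
            ¬(Q → S): α-rule — add Q, ¬S.
            ((Q → ¬R) → ¬R): β-rule — branch into ¬(Q → ¬R)  //  ¬R.
              branch 1.2.1.1 (add ¬(Q → ¬R)):
                ¬(Q → ¬R): α-rule — add Q, ¬¬R.
                ○ open, literals {Q=1, R=1, S=0}.
              branch 1.2.1.2 (add ¬R):
                ○ open, literals {Q=1, R=0, S=0}.
          branch 1.2.2 (add T):
            ((Q → ¬R) → ¬R): β-rule — branch into ¬(Q → ¬R)  //  ¬R.
              branch 1.2.2.1 (add ¬(Q → ¬R)):
                ¬(Q → ¬R): α-rule — add Q, ¬¬R.
                ○ open, literals {Q=1, R=1, T=1}.
              branch 1.2.2.2 (add ¬R):
                ○ open, literals {R=0, T=1}.
  branch 2 (add ¬((¬Q ∧ (¬Q ↔ ¬T)) ∨ ((Q → ¬R) → ¬R)), ¬((Q → S) → T)):
    ¬((¬Q ∧ (¬Q ↔ ¬T)) ∨ ((Q → ¬R) → ¬R)): α-rule — add ¬(¬Q ∧ (¬Q ↔ ¬T)), ¬((Q → ¬R) → ¬R).
    ¬((Q → S) → T): α-rule — add (Q → S), ¬T.
    ¬((Q → ¬R) → ¬R): α-rule — add (Q → ¬R), ¬¬R.
    ¬(¬Q ∧ (¬Q ↔ ¬T)): β-rule — branch into ¬¬Q  //  ¬(¬Q ↔ ¬T).
      branch 2.1 (add ¬¬Q):
        (Q → S): β-rule — branch into ¬Q  //  S.
          branch 2.1.1 (add ¬Q):
            × closes — contains both Q and ¬Q.
          branch 2.1.2 (add S):
            (Q → ¬R): β-rule — branch into ¬Q  //  ¬R.
              branch 2.1.2.1 (add ¬Q):
                × closes — contains both Q and ¬Q.
              branch 2.1.2.2 (add ¬R):
                × closes — contains both R and ¬R.
      branch 2.2 (add ¬(¬Q ↔ ¬T)):
        (Q → S): β-rule — branch into ¬Q  //  S.
          branch 2.2.1 (add ¬Q):
            (Q → ¬R): β-rule — branch into ¬Q  //  ¬R.
              branch 2.2.1.1 (add ¬Q):
                ¬(¬Q ↔ ¬T): β-rule — branch into ¬Q, ¬¬T  //  ¬¬Q, ¬T.
                  branch 2.2.1.1.1 (add ¬Q, ¬¬T):
                    × closes — contains both T and ¬T.
                  branch 2.2.1.1.2 (add ¬¬Q, ¬T):
                    × closes — contains both Q and ¬Q.
              branch 2.2.1.2 (add ¬R):
                × closes — contains both R and ¬R.
          branch 2.2.2 (add S):
            (Q → ¬R): β-rule — branch into ¬Q  //  ¬R.
              branch 2.2.2.1 (add ¬Q):
                ¬(¬Q ↔ ¬T): β-rule — branch into ¬Q, ¬¬T  //  ¬¬Q, ¬T.
                  branch 2.2.2.1.1 (add ¬Q, ¬¬T):
                    × closes — contains both T and ¬T.
                  branch 2.2.2.1.2 (add ¬¬Q, ¬T):
                    × closes — contains both Q and ¬Q.
              branch 2.2.2.2 (add ¬R):
                × closes — contains both R and ¬R.
12 branches closed, 4 open.
An open branch gives a satisfying assignment: Q=1, R=1, S=0.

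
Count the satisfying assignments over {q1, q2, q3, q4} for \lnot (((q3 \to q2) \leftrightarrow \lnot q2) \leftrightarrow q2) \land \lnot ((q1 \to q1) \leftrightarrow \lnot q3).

4

Initial set: {(\lnot (((q3 \to q2) \leftrightarrow \lnot q2) \leftrightarrow q2) \land \lnot ((q1 \to q1) \leftrightarrow \lnot q3))}.
(\lnot (((q3 \to q2) \leftrightarrow \lnot q2) \leftrightarrow q2) \land \lnot ((q1 \to q1) \leftrightarrow \lnot q3)): α-rule — add \lnot (((q3 \to q2) \leftrightarrow \lnot q2) \leftrightarrow q2), \lnot ((q1 \to q1) \leftrightarrow \lnot q3).
\lnot (((q3 \to q2) \leftrightarrow \lnot q2) \leftrightarrow q2): β-rule — branch into ((q3 \to q2) \leftrightarrow \lnot q2), \lnot q2  //  \lnot ((q3 \to q2) \leftrightarrow \lnot q2), q2.
  branch 1 (add ((q3 \to q2) \leftrightarrow \lnot q2), \lnot q2):
    \lnot ((q1 \to q1) \leftrightarrow \lnot q3): β-rule — branch into (q1 \to q1), \lnot \lnot q3  //  \lnot (q1 \to q1), \lnot q3.
      branch 1.1 (add (q1 \to q1), \lnot \lnot q3):
        ((q3 \to q2) \leftrightarrow \lnot q2): β-rule — branch into (q3 \to q2), \lnot q2  //  \lnot (q3 \to q2), \lnot \lnot q2.
          branch 1.1.1 (add (q3 \to q2), \lnot q2):
            (q1 \to q1): β-rule — branch into \lnot q1  //  q1.
              branch 1.1.1.1 (add \lnot q1):
                (q3 \to q2): β-rule — branch into \lnot q3  //  q2.
                  branch 1.1.1.1.1 (add \lnot q3):
                    × closes — contains both q3 and \lnot q3.
                  branch 1.1.1.1.2 (add q2):
                    × closes — contains both q2 and \lnot q2.
              branch 1.1.1.2 (add q1):
                (q3 \to q2): β-rule — branch into \lnot q3  //  q2.
                  branch 1.1.1.2.1 (add \lnot q3):
                    × closes — contains both q3 and \lnot q3.
                  branch 1.1.1.2.2 (add q2):
                    × closes — contains both q2 and \lnot q2.
          branch 1.1.2 (add \lnot (q3 \to q2), \lnot \lnot q2):
            × closes — contains both q2 and \lnot q2.
      branch 1.2 (add \lnot (q1 \to q1), \lnot q3):
        \lnot (q1 \to q1): α-rule — add q1, \lnot q1.
        × closes — contains both q1 and \lnot q1.
  branch 2 (add \lnot ((q3 \to q2) \leftrightarrow \lnot q2), q2):
    \lnot ((q1 \to q1) \leftrightarrow \lnot q3): β-rule — branch into (q1 \to q1), \lnot \lnot q3  //  \lnot (q1 \to q1), \lnot q3.
      branch 2.1 (add (q1 \to q1), \lnot \lnot q3):
        \lnot ((q3 \to q2) \leftrightarrow \lnot q2): β-rule — branch into (q3 \to q2), \lnot \lnot q2  //  \lnot (q3 \to q2), \lnot q2.
          branch 2.1.1 (add (q3 \to q2), \lnot \lnot q2):
            (q1 \to q1): β-rule — branch into \lnot q1  //  q1.
              branch 2.1.1.1 (add \lnot q1):
                (q3 \to q2): β-rule — branch into \lnot q3  //  q2.
                  branch 2.1.1.1.1 (add \lnot q3):
                    × closes — contains both q3 and \lnot q3.
                  branch 2.1.1.1.2 (add q2):
                    ○ open, literals {q1=0, q2=1, q3=1}.
              branch 2.1.1.2 (add q1):
                (q3 \to q2): β-rule — branch into \lnot q3  //  q2.
                  branch 2.1.1.2.1 (add \lnot q3):
                    × closes — contains both q3 and \lnot q3.
                  branch 2.1.1.2.2 (add q2):
                    ○ open, literals {q1=1, q2=1, q3=1}.
          branch 2.1.2 (add \lnot (q3 \to q2), \lnot q2):
            × closes — contains both q2 and \lnot q2.
      branch 2.2 (add \lnot (q1 \to q1), \lnot q3):
        \lnot (q1 \to q1): α-rule — add q1, \lnot q1.
        × closes — contains both q1 and \lnot q1.
10 branches closed, 2 open.
Each open branch fixes some atoms; the unmentioned ones are free. Counting distinct full assignments: branch {q1=0, q2=1, q3=1} (q4) contributes 2 new; branch {q1=1, q2=1, q3=1} (q4) contributes 2 new. Total: 4.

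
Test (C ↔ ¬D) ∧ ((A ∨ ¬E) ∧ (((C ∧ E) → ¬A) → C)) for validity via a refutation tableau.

Not valid

Assume the negation and expand:
Initial set: {F ((C ↔ ¬D) ∧ ((A ∨ ¬E) ∧ (((C ∧ E) → ¬A) → C)))}.
F ((C ↔ ¬D) ∧ ((A ∨ ¬E) ∧ (((C ∧ E) → ¬A) → C))): β-rule — branch into F (C ↔ ¬D)  //  F ((A ∨ ¬E) ∧ (((C ∧ E) → ¬A) → C)).
  branch 1 (add F (C ↔ ¬D)):
    F (C ↔ ¬D): β-rule — branch into T C, F ¬D  //  F C, T ¬D.
      branch 1.1 (add T C, F ¬D):
        ○ open, literals {C=true, D=true}.
      branch 1.2 (add F C, T ¬D):
        ○ open, literals {C=false, D=false}.
  branch 2 (add F ((A ∨ ¬E) ∧ (((C ∧ E) → ¬A) → C))):
    F ((A ∨ ¬E) ∧ (((C ∧ E) → ¬A) → C)): β-rule — branch into F (A ∨ ¬E)  //  F (((C ∧ E) → ¬A) → C).
      branch 2.1 (add F (A ∨ ¬E)):
        F (A ∨ ¬E): α-rule — add F A, F ¬E.
        ○ open, literals {A=false, E=true}.
      branch 2.2 (add F (((C ∧ E) → ¬A) → C)):
        F (((C ∧ E) → ¬A) → C): α-rule — add T ((C ∧ E) → ¬A), F C.
        T ((C ∧ E) → ¬A): β-rule — branch into F (C ∧ E)  //  T ¬A.
          branch 2.2.1 (add F (C ∧ E)):
            F (C ∧ E): β-rule — branch into F C  //  F E.
              branch 2.2.1.1 (add F C):
                ○ open, literals {C=false}.
              branch 2.2.1.2 (add F E):
                ○ open, literals {C=false, E=false}.
          branch 2.2.2 (add T ¬A):
            ○ open, literals {A=false, C=false}.
0 branches closed, 6 open.
An open branch gives a countermodel: C=true, D=true (unmentioned atoms arbitrary); under it the original formula is false.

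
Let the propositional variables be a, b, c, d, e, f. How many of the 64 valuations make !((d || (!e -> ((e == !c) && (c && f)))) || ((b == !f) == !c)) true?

6

Initial set: {!((d || (!e -> ((e == !c) && (c && f)))) || ((b == !f) == !c))}.
!((d || (!e -> ((e == !c) && (c && f)))) || ((b == !f) == !c)): α-rule — add !(d || (!e -> ((e == !c) && (c && f)))), !((b == !f) == !c).
!(d || (!e -> ((e == !c) && (c && f)))): α-rule — add !d, !(!e -> ((e == !c) && (c && f))).
!(!e -> ((e == !c) && (c && f))): α-rule — add !e, !((e == !c) && (c && f)).
!((b == !f) == !c): β-rule — branch into (b == !f), !!c  //  !(b == !f), !c.
  branch 1 (add (b == !f), !!c):
    !((e == !c) && (c && f)): β-rule — branch into !(e == !c)  //  !(c && f).
      branch 1.1 (add !(e == !c)):
        (b == !f): β-rule — branch into b, !f  //  !b, !!f.
          branch 1.1.1 (add b, !f):
            !(e == !c): β-rule — branch into e, !!c  //  !e, !c.
              branch 1.1.1.1 (add e, !!c):
                × closes — contains both e and !e.
              branch 1.1.1.2 (add !e, !c):
                × closes — contains both c and !c.
          branch 1.1.2 (add !b, !!f):
            !(e == !c): β-rule — branch into e, !!c  //  !e, !c.
              branch 1.1.2.1 (add e, !!c):
                × closes — contains both e and !e.
              branch 1.1.2.2 (add !e, !c):
                × closes — contains both c and !c.
      branch 1.2 (add !(c && f)):
        (b == !f): β-rule — branch into b, !f  //  !b, !!f.
          branch 1.2.1 (add b, !f):
            !(c && f): β-rule — branch into !c  //  !f.
              branch 1.2.1.1 (add !c):
                × closes — contains both c and !c.
              branch 1.2.1.2 (add !f):
                ○ open, literals {b=true, c=true, d=false, e=false, f=false}.
          branch 1.2.2 (add !b, !!f):
            !(c && f): β-rule — branch into !c  //  !f.
              branch 1.2.2.1 (add !c):
                × closes — contains both c and !c.
              branch 1.2.2.2 (add !f):
                × closes — contains both f and !f.
  branch 2 (add !(b == !f), !c):
    !((e == !c) && (c && f)): β-rule — branch into !(e == !c)  //  !(c && f).
      branch 2.1 (add !(e == !c)):
        !(b == !f): β-rule — branch into b, !!f  //  !b, !f.
          branch 2.1.1 (add b, !!f):
            !(e == !c): β-rule — branch into e, !!c  //  !e, !c.
              branch 2.1.1.1 (add e, !!c):
                × closes — contains both e and !e.
              branch 2.1.1.2 (add !e, !c):
                ○ open, literals {b=true, c=false, d=false, e=false, f=true}.
          branch 2.1.2 (add !b, !f):
            !(e == !c): β-rule — branch into e, !!c  //  !e, !c.
              branch 2.1.2.1 (add e, !!c):
                × closes — contains both e and !e.
              branch 2.1.2.2 (add !e, !c):
                ○ open, literals {b=false, c=false, d=false, e=false, f=false}.
      branch 2.2 (add !(c && f)):
        !(b == !f): β-rule — branch into b, !!f  //  !b, !f.
          branch 2.2.1 (add b, !!f):
            !(c && f): β-rule — branch into !c  //  !f.
              branch 2.2.1.1 (add !c):
                ○ open, literals {b=true, c=false, d=false, e=false, f=true}.
              branch 2.2.1.2 (add !f):
                × closes — contains both f and !f.
          branch 2.2.2 (add !b, !f):
            !(c && f): β-rule — branch into !c  //  !f.
              branch 2.2.2.1 (add !c):
                ○ open, literals {b=false, c=false, d=false, e=false, f=false}.
              branch 2.2.2.2 (add !f):
                ○ open, literals {b=false, c=false, d=false, e=false, f=false}.
10 branches closed, 6 open.
Each open branch fixes some atoms; the unmentioned ones are free. Counting distinct full assignments: branch {b=true, c=true, d=false, e=false, f=false} (a) contributes 2 new; branch {b=true, c=false, d=false, e=false, f=true} (a) contributes 2 new; branch {b=false, c=false, d=false, e=false, f=false} (a) contributes 2 new; branch {b=true, c=false, d=false, e=false, f=true} (a) contributes 0 new; branch {b=false, c=false, d=false, e=false, f=false} (a) contributes 0 new; branch {b=false, c=false, d=false, e=false, f=false} (a) contributes 0 new. Total: 6.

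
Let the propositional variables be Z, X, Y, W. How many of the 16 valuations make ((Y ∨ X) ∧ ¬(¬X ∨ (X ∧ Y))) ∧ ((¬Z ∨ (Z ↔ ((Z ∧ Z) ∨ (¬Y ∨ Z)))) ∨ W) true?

4

Initial set: {T (((Y ∨ X) ∧ ¬(¬X ∨ (X ∧ Y))) ∧ ((¬Z ∨ (Z ↔ ((Z ∧ Z) ∨ (¬Y ∨ Z)))) ∨ W))}.
T (((Y ∨ X) ∧ ¬(¬X ∨ (X ∧ Y))) ∧ ((¬Z ∨ (Z ↔ ((Z ∧ Z) ∨ (¬Y ∨ Z)))) ∨ W)): α-rule — add T ((Y ∨ X) ∧ ¬(¬X ∨ (X ∧ Y))), T ((¬Z ∨ (Z ↔ ((Z ∧ Z) ∨ (¬Y ∨ Z)))) ∨ W).
T ((Y ∨ X) ∧ ¬(¬X ∨ (X ∧ Y))): α-rule — add T (Y ∨ X), T ¬(¬X ∨ (X ∧ Y)).
T ¬(¬X ∨ (X ∧ Y)): α-rule — add F ¬X, F (X ∧ Y).
T ((¬Z ∨ (Z ↔ ((Z ∧ Z) ∨ (¬Y ∨ Z)))) ∨ W): β-rule — branch into T (¬Z ∨ (Z ↔ ((Z ∧ Z) ∨ (¬Y ∨ Z))))  //  T W.
  branch 1 (add T (¬Z ∨ (Z ↔ ((Z ∧ Z) ∨ (¬Y ∨ Z))))):
    T (Y ∨ X): β-rule — branch into T Y  //  T X.
      branch 1.1 (add T Y):
        F (X ∧ Y): β-rule — branch into F X  //  F Y.
          branch 1.1.1 (add F X):
            × closes — contains both X and ¬X.
          branch 1.1.2 (add F Y):
            × closes — contains both Y and ¬Y.
      branch 1.2 (add T X):
        F (X ∧ Y): β-rule — branch into F X  //  F Y.
          branch 1.2.1 (add F X):
            × closes — contains both X and ¬X.
          branch 1.2.2 (add F Y):
            T (¬Z ∨ (Z ↔ ((Z ∧ Z) ∨ (¬Y ∨ Z)))): β-rule — branch into T ¬Z  //  T (Z ↔ ((Z ∧ Z) ∨ (¬Y ∨ Z))).
              branch 1.2.2.1 (add T ¬Z):
                ○ open, literals {X=T, Y=F, Z=F}.
              branch 1.2.2.2 (add T (Z ↔ ((Z ∧ Z) ∨ (¬Y ∨ Z)))):
                T (Z ↔ ((Z ∧ Z) ∨ (¬Y ∨ Z))): β-rule — branch into T Z, T ((Z ∧ Z) ∨ (¬Y ∨ Z))  //  F Z, F ((Z ∧ Z) ∨ (¬Y ∨ Z)).
                  branch 1.2.2.2.1 (add T Z, T ((Z ∧ Z) ∨ (¬Y ∨ Z))):
                    T ((Z ∧ Z) ∨ (¬Y ∨ Z)): β-rule — branch into T (Z ∧ Z)  //  T (¬Y ∨ Z).
                      branch 1.2.2.2.1.1 (add T (Z ∧ Z)):
                        T (Z ∧ Z): α-rule — add T Z, T Z.
                        ○ open, literals {X=T, Y=F, Z=T}.
                      branch 1.2.2.2.1.2 (add T (¬Y ∨ Z)):
                        T (¬Y ∨ Z): β-rule — branch into T ¬Y  //  T Z.
                          branch 1.2.2.2.1.2.1 (add T ¬Y):
                            ○ open, literals {X=T, Y=F, Z=T}.
                          branch 1.2.2.2.1.2.2 (add T Z):
                            ○ open, literals {X=T, Y=F, Z=T}.
                  branch 1.2.2.2.2 (add F Z, F ((Z ∧ Z) ∨ (¬Y ∨ Z))):
                    F ((Z ∧ Z) ∨ (¬Y ∨ Z)): α-rule — add F (Z ∧ Z), F (¬Y ∨ Z).
                    F (¬Y ∨ Z): α-rule — add F ¬Y, F Z.
                    × closes — contains both Y and ¬Y.
  branch 2 (add T W):
    T (Y ∨ X): β-rule — branch into T Y  //  T X.
      branch 2.1 (add T Y):
        F (X ∧ Y): β-rule — branch into F X  //  F Y.
          branch 2.1.1 (add F X):
            × closes — contains both X and ¬X.
          branch 2.1.2 (add F Y):
            × closes — contains both Y and ¬Y.
      branch 2.2 (add T X):
        F (X ∧ Y): β-rule — branch into F X  //  F Y.
          branch 2.2.1 (add F X):
            × closes — contains both X and ¬X.
          branch 2.2.2 (add F Y):
            ○ open, literals {W=T, X=T, Y=F}.
7 branches closed, 5 open.
Each open branch fixes some atoms; the unmentioned ones are free. Counting distinct full assignments: branch {X=T, Y=F, Z=F} (W) contributes 2 new; branch {X=T, Y=F, Z=T} (W) contributes 2 new; branch {X=T, Y=F, Z=T} (W) contributes 0 new; branch {X=T, Y=F, Z=T} (W) contributes 0 new; branch {W=T, X=T, Y=F} (Z) contributes 0 new. Total: 4.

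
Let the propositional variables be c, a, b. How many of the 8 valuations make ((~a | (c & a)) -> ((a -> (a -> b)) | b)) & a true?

3

Initial set: {T (((~a | (c & a)) -> ((a -> (a -> b)) | b)) & a)}.
T (((~a | (c & a)) -> ((a -> (a -> b)) | b)) & a): α-rule — add T ((~a | (c & a)) -> ((a -> (a -> b)) | b)), T a.
T ((~a | (c & a)) -> ((a -> (a -> b)) | b)): β-rule — branch into F (~a | (c & a))  //  T ((a -> (a -> b)) | b).
  branch 1 (add F (~a | (c & a))):
    F (~a | (c & a)): α-rule — add F ~a, F (c & a).
    F (c & a): β-rule — branch into F c  //  F a.
      branch 1.1 (add F c):
        ○ open, literals {a=T, c=F}.
      branch 1.2 (add F a):
        × closes — contains both a and ~a.
  branch 2 (add T ((a -> (a -> b)) | b)):
    T ((a -> (a -> b)) | b): β-rule — branch into T (a -> (a -> b))  //  T b.
      branch 2.1 (add T (a -> (a -> b))):
        T (a -> (a -> b)): β-rule — branch into F a  //  T (a -> b).
          branch 2.1.1 (add F a):
            × closes — contains both a and ~a.
          branch 2.1.2 (add T (a -> b)):
            T (a -> b): β-rule — branch into F a  //  T b.
              branch 2.1.2.1 (add F a):
                × closes — contains both a and ~a.
              branch 2.1.2.2 (add T b):
                ○ open, literals {a=T, b=T}.
      branch 2.2 (add T b):
        ○ open, literals {a=T, b=T}.
3 branches closed, 3 open.
Each open branch fixes some atoms; the unmentioned ones are free. Counting distinct full assignments: branch {a=T, c=F} (b) contributes 2 new; branch {a=T, b=T} (c) contributes 1 new; branch {a=T, b=T} (c) contributes 0 new. Total: 3.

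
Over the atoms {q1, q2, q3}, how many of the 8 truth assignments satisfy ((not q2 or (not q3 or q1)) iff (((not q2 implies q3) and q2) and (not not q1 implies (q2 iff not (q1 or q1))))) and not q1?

1

Initial set: {(((not q2 or (not q3 or q1)) iff (((not q2 implies q3) and q2) and (not not q1 implies (q2 iff not (q1 or q1))))) and not q1)}.
(((not q2 or (not q3 or q1)) iff (((not q2 implies q3) and q2) and (not not q1 implies (q2 iff not (q1 or q1))))) and not q1): α-rule — add ((not q2 or (not q3 or q1)) iff (((not q2 implies q3) and q2) and (not not q1 implies (q2 iff not (q1 or q1))))), not q1.
((not q2 or (not q3 or q1)) iff (((not q2 implies q3) and q2) and (not not q1 implies (q2 iff not (q1 or q1))))): β-rule — branch into (not q2 or (not q3 or q1)), (((not q2 implies q3) and q2) and (not not q1 implies (q2 iff not (q1 or q1))))  //  not (not q2 or (not q3 or q1)), not (((not q2 implies q3) and q2) and (not not q1 implies (q2 iff not (q1 or q1)))).
  branch 1 (add (not q2 or (not q3 or q1)), (((not q2 implies q3) and q2) and (not not q1 implies (q2 iff not (q1 or q1))))):
    (((not q2 implies q3) and q2) and (not not q1 implies (q2 iff not (q1 or q1)))): α-rule — add ((not q2 implies q3) and q2), (not not q1 implies (q2 iff not (q1 or q1))).
    ((not q2 implies q3) and q2): α-rule — add (not q2 implies q3), q2.
    (not q2 or (not q3 or q1)): β-rule — branch into not q2  //  (not q3 or q1).
      branch 1.1 (add not q2):
        × closes — contains both q2 and not q2.
      branch 1.2 (add (not q3 or q1)):
        (not not q1 implies (q2 iff not (q1 or q1))): β-rule — branch into not not not q1  //  (q2 iff not (q1 or q1)).
          branch 1.2.1 (add not not not q1):
            not not not q1: drop double negation, giving not q1.
            (not q2 implies q3): β-rule — branch into not not q2  //  q3.
              branch 1.2.1.1 (add not not q2):
                (not q3 or q1): β-rule — branch into not q3  //  q1.
                  branch 1.2.1.1.1 (add not q3):
                    ○ open, literals {q1=F, q2=T, q3=F}.
                  branch 1.2.1.1.2 (add q1):
                    × closes — contains both q1 and not q1.
              branch 1.2.1.2 (add q3):
                (not q3 or q1): β-rule — branch into not q3  //  q1.
                  branch 1.2.1.2.1 (add not q3):
                    × closes — contains both q3 and not q3.
                  branch 1.2.1.2.2 (add q1):
                    × closes — contains both q1 and not q1.
          branch 1.2.2 (add (q2 iff not (q1 or q1))):
            (not q2 implies q3): β-rule — branch into not not q2  //  q3.
              branch 1.2.2.1 (add not not q2):
                (not q3 or q1): β-rule — branch into not q3  //  q1.
                  branch 1.2.2.1.1 (add not q3):
                    (q2 iff not (q1 or q1)): β-rule — branch into q2, not (q1 or q1)  //  not q2, not not (q1 or q1).
                      branch 1.2.2.1.1.1 (add q2, not (q1 or q1)):
                        not (q1 or q1): α-rule — add not q1, not q1.
                        ○ open, literals {q1=F, q2=T, q3=F}.
                      branch 1.2.2.1.1.2 (add not q2, not not (q1 or q1)):
                        × closes — contains both q2 and not q2.
                  branch 1.2.2.1.2 (add q1):
                    × closes — contains both q1 and not q1.
              branch 1.2.2.2 (add q3):
                (not q3 or q1): β-rule — branch into not q3  //  q1.
                  branch 1.2.2.2.1 (add not q3):
                    × closes — contains both q3 and not q3.
                  branch 1.2.2.2.2 (add q1):
                    × closes — contains both q1 and not q1.
  branch 2 (add not (not q2 or (not q3 or q1)), not (((not q2 implies q3) and q2) and (not not q1 implies (q2 iff not (q1 or q1))))):
    not (not q2 or (not q3 or q1)): α-rule — add not not q2, not (not q3 or q1).
    not (not q3 or q1): α-rule — add not not q3, not q1.
    not (((not q2 implies q3) and q2) and (not not q1 implies (q2 iff not (q1 or q1)))): β-rule — branch into not ((not q2 implies q3) and q2)  //  not (not not q1 implies (q2 iff not (q1 or q1))).
      branch 2.1 (add not ((not q2 implies q3) and q2)):
        not ((not q2 implies q3) and q2): β-rule — branch into not (not q2 implies q3)  //  not q2.
          branch 2.1.1 (add not (not q2 implies q3)):
            not (not q2 implies q3): α-rule — add not q2, not q3.
            × closes — contains both q2 and not q2.
          branch 2.1.2 (add not q2):
            × closes — contains both q2 and not q2.
      branch 2.2 (add not (not not q1 implies (q2 iff not (q1 or q1)))):
        not (not not q1 implies (q2 iff not (q1 or q1))): α-rule — add not not q1, not (q2 iff not (q1 or q1)).
        not not q1: drop double negation, giving q1.
        × closes — contains both q1 and not q1.
11 branches closed, 2 open.
Each open branch fixes some atoms; the unmentioned ones are free. Counting distinct full assignments: branch {q1=F, q2=T, q3=F} (none free) contributes 1 new; branch {q1=F, q2=T, q3=F} (none free) contributes 0 new. Total: 1.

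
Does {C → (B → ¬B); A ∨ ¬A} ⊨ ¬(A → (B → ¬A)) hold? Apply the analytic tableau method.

Initial set: {(C → (B → ¬B)); (A ∨ ¬A); ¬¬(A → (B → ¬A))}.
(C → (B → ¬B)): β-rule — branch into ¬C  //  (B → ¬B).
  branch 1 (add ¬C):
    (A ∨ ¬A): β-rule — branch into A  //  ¬A.
      branch 1.1 (add A):
        ¬¬(A → (B → ¬A)): β-rule — branch into ¬A  //  (B → ¬A).
          branch 1.1.1 (add ¬A):
            × closes — contains both A and ¬A.
          branch 1.1.2 (add (B → ¬A)):
            (B → ¬A): β-rule — branch into ¬B  //  ¬A.
              branch 1.1.2.1 (add ¬B):
                ○ open, literals {A=1, B=0, C=0}.
              branch 1.1.2.2 (add ¬A):
                × closes — contains both A and ¬A.
      branch 1.2 (add ¬A):
        ¬¬(A → (B → ¬A)): β-rule — branch into ¬A  //  (B → ¬A).
          branch 1.2.1 (add ¬A):
            ○ open, literals {A=0, C=0}.
          branch 1.2.2 (add (B → ¬A)):
            (B → ¬A): β-rule — branch into ¬B  //  ¬A.
              branch 1.2.2.1 (add ¬B):
                ○ open, literals {A=0, B=0, C=0}.
              branch 1.2.2.2 (add ¬A):
                ○ open, literals {A=0, C=0}.
  branch 2 (add (B → ¬B)):
    (A ∨ ¬A): β-rule — branch into A  //  ¬A.
      branch 2.1 (add A):
        ¬¬(A → (B → ¬A)): β-rule — branch into ¬A  //  (B → ¬A).
          branch 2.1.1 (add ¬A):
            × closes — contains both A and ¬A.
          branch 2.1.2 (add (B → ¬A)):
            (B → ¬B): β-rule — branch into ¬B  //  ¬B.
              branch 2.1.2.1 (add ¬B):
                (B → ¬A): β-rule — branch into ¬B  //  ¬A.
                  branch 2.1.2.1.1 (add ¬B):
                    ○ open, literals {A=1, B=0}.
                  branch 2.1.2.1.2 (add ¬A):
                    × closes — contains both A and ¬A.
              branch 2.1.2.2 (add ¬B):
                (B → ¬A): β-rule — branch into ¬B  //  ¬A.
                  branch 2.1.2.2.1 (add ¬B):
                    ○ open, literals {A=1, B=0}.
                  branch 2.1.2.2.2 (add ¬A):
                    × closes — contains both A and ¬A.
      branch 2.2 (add ¬A):
        ¬¬(A → (B → ¬A)): β-rule — branch into ¬A  //  (B → ¬A).
          branch 2.2.1 (add ¬A):
            (B → ¬B): β-rule — branch into ¬B  //  ¬B.
              branch 2.2.1.1 (add ¬B):
                ○ open, literals {A=0, B=0}.
              branch 2.2.1.2 (add ¬B):
                ○ open, literals {A=0, B=0}.
          branch 2.2.2 (add (B → ¬A)):
            (B → ¬B): β-rule — branch into ¬B  //  ¬B.
              branch 2.2.2.1 (add ¬B):
                (B → ¬A): β-rule — branch into ¬B  //  ¬A.
                  branch 2.2.2.1.1 (add ¬B):
                    ○ open, literals {A=0, B=0}.
                  branch 2.2.2.1.2 (add ¬A):
                    ○ open, literals {A=0, B=0}.
              branch 2.2.2.2 (add ¬B):
                (B → ¬A): β-rule — branch into ¬B  //  ¬A.
                  branch 2.2.2.2.1 (add ¬B):
                    ○ open, literals {A=0, B=0}.
                  branch 2.2.2.2.2 (add ¬A):
                    ○ open, literals {A=0, B=0}.
5 branches closed, 12 open.
An open branch gives a countermodel: A=1, B=0, C=0 (unmentioned atoms arbitrary); the premises hold there but the conclusion fails.

No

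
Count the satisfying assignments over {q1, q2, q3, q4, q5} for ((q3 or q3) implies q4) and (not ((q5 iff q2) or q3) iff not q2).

12

Initial set: {(((q3 or q3) implies q4) and (not ((q5 iff q2) or q3) iff not q2))}.
(((q3 or q3) implies q4) and (not ((q5 iff q2) or q3) iff not q2)): α-rule — add ((q3 or q3) implies q4), (not ((q5 iff q2) or q3) iff not q2).
((q3 or q3) implies q4): β-rule — branch into not (q3 or q3)  //  q4.
  branch 1 (add not (q3 or q3)):
    not (q3 or q3): α-rule — add not q3, not q3.
    (not ((q5 iff q2) or q3) iff not q2): β-rule — branch into not ((q5 iff q2) or q3), not q2  //  not not ((q5 iff q2) or q3), not not q2.
      branch 1.1 (add not ((q5 iff q2) or q3), not q2):
        not ((q5 iff q2) or q3): α-rule — add not (q5 iff q2), not q3.
        not (q5 iff q2): β-rule — branch into q5, not q2  //  not q5, q2.
          branch 1.1.1 (add q5, not q2):
            ○ open, literals {q2=false, q3=false, q5=true}.
          branch 1.1.2 (add not q5, q2):
            × closes — contains both q2 and not q2.
      branch 1.2 (add not not ((q5 iff q2) or q3), not not q2):
        not not ((q5 iff q2) or q3): β-rule — branch into (q5 iff q2)  //  q3.
          branch 1.2.1 (add (q5 iff q2)):
            (q5 iff q2): β-rule — branch into q5, q2  //  not q5, not q2.
              branch 1.2.1.1 (add q5, q2):
                ○ open, literals {q2=true, q3=false, q5=true}.
              branch 1.2.1.2 (add not q5, not q2):
                × closes — contains both q2 and not q2.
          branch 1.2.2 (add q3):
            × closes — contains both q3 and not q3.
  branch 2 (add q4):
    (not ((q5 iff q2) or q3) iff not q2): β-rule — branch into not ((q5 iff q2) or q3), not q2  //  not not ((q5 iff q2) or q3), not not q2.
      branch 2.1 (add not ((q5 iff q2) or q3), not q2):
        not ((q5 iff q2) or q3): α-rule — add not (q5 iff q2), not q3.
        not (q5 iff q2): β-rule — branch into q5, not q2  //  not q5, q2.
          branch 2.1.1 (add q5, not q2):
            ○ open, literals {q2=false, q3=false, q4=true, q5=true}.
          branch 2.1.2 (add not q5, q2):
            × closes — contains both q2 and not q2.
      branch 2.2 (add not not ((q5 iff q2) or q3), not not q2):
        not not ((q5 iff q2) or q3): β-rule — branch into (q5 iff q2)  //  q3.
          branch 2.2.1 (add (q5 iff q2)):
            (q5 iff q2): β-rule — branch into q5, q2  //  not q5, not q2.
              branch 2.2.1.1 (add q5, q2):
                ○ open, literals {q2=true, q4=true, q5=true}.
              branch 2.2.1.2 (add not q5, not q2):
                × closes — contains both q2 and not q2.
          branch 2.2.2 (add q3):
            ○ open, literals {q2=true, q3=true, q4=true}.
5 branches closed, 5 open.
Each open branch fixes some atoms; the unmentioned ones are free. Counting distinct full assignments: branch {q2=false, q3=false, q5=true} (q1, q4) contributes 4 new; branch {q2=true, q3=false, q5=true} (q1, q4) contributes 4 new; branch {q2=false, q3=false, q4=true, q5=true} (q1) contributes 0 new; branch {q2=true, q4=true, q5=true} (q1, q3) contributes 2 new; branch {q2=true, q3=true, q4=true} (q1, q5) contributes 2 new. Total: 12.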